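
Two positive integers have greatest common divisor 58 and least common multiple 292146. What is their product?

16944468

For any two positive integers, gcd × lcm = product = 58 × 292146 = 16944468.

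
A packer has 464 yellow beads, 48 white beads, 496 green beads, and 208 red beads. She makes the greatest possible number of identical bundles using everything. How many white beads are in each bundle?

3

Number of bundles = gcd(464, 48, 496, 208).
464 = 2^4 × 29
48 = 2^4 × 3
496 = 2^4 × 31
208 = 2^4 × 13
gcd(464, 48, 496, 208) = 2^4 = 16.
white beads per bundle = 48 / 16 = 3.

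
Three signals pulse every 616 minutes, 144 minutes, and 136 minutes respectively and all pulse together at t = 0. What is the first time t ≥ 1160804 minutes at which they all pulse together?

Joint pulses occur at multiples of LCM(616, 144, 136).
616 = 2^3 × 7 × 11
144 = 2^4 × 3^2
136 = 2^3 × 17
LCM(616, 144, 136) = 2^4 × 3^2 × 7 × 11 × 17 = 188496.
Smallest multiple of 188496 that is ≥ 1160804: ⌈1160804/188496⌉ × 188496 = 7 × 188496 = 1319472.

1319472 minutes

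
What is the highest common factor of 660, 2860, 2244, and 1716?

44

660 = 2^2 × 3 × 5 × 11
2860 = 2^2 × 5 × 11 × 13
2244 = 2^2 × 3 × 11 × 17
1716 = 2^2 × 3 × 11 × 13
gcd(660, 2860, 2244, 1716) = 2^2 × 11 = 44.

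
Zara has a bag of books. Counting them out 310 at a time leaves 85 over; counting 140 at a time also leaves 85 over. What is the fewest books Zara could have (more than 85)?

4425

N − 85 must be a common multiple of 310 and 140.
310 = 2 × 5 × 31
140 = 2^2 × 5 × 7
LCM(310, 140) = 2^2 × 5 × 7 × 31 = 4340.
Smallest N > 85 is LCM + 85 = 4340 + 85 = 4425.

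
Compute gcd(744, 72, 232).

744 = 2^3 × 3 × 31
72 = 2^3 × 3^2
232 = 2^3 × 29
gcd(744, 72, 232) = 2^3 = 8.

8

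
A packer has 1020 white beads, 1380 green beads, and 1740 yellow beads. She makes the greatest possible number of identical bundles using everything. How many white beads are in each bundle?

Number of bundles = gcd(1020, 1380, 1740).
1020 = 2^2 × 3 × 5 × 17
1380 = 2^2 × 3 × 5 × 23
1740 = 2^2 × 3 × 5 × 29
gcd(1020, 1380, 1740) = 2^2 × 3 × 5 = 60.
white beads per bundle = 1020 / 60 = 17.

17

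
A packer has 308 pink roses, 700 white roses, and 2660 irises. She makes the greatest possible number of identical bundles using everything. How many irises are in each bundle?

95

Number of bundles = gcd(308, 700, 2660).
308 = 2^2 × 7 × 11
700 = 2^2 × 5^2 × 7
2660 = 2^2 × 5 × 7 × 19
gcd(308, 700, 2660) = 2^2 × 7 = 28.
irises per bundle = 2660 / 28 = 95.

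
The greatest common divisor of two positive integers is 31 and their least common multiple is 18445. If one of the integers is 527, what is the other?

1085

For two integers, gcd × lcm = product, so the other is (31 × 18445) / 527 = 571795 / 527 = 1085.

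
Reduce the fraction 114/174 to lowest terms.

19/29

114 = 2 × 3 × 19
174 = 2 × 3 × 29
gcd(114, 174) = 2 × 3 = 6.
Divide numerator and denominator by 6: 114/174 = 19/29.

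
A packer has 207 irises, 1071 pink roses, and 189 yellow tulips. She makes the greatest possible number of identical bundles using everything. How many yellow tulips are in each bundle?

Number of bundles = gcd(207, 1071, 189).
207 = 3^2 × 23
1071 = 3^2 × 7 × 17
189 = 3^3 × 7
gcd(207, 1071, 189) = 3^2 = 9.
yellow tulips per bundle = 189 / 9 = 21.

21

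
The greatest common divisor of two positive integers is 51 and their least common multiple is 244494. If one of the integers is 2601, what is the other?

For two integers, gcd × lcm = product, so the other is (51 × 244494) / 2601 = 12469194 / 2601 = 4794.

4794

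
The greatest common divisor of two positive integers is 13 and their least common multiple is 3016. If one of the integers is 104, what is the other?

For two integers, gcd × lcm = product, so the other is (13 × 3016) / 104 = 39208 / 104 = 377.

377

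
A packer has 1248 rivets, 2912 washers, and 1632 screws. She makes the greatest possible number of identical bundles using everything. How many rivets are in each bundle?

39

Number of bundles = gcd(1248, 2912, 1632).
1248 = 2^5 × 3 × 13
2912 = 2^5 × 7 × 13
1632 = 2^5 × 3 × 17
gcd(1248, 2912, 1632) = 2^5 = 32.
rivets per bundle = 1248 / 32 = 39.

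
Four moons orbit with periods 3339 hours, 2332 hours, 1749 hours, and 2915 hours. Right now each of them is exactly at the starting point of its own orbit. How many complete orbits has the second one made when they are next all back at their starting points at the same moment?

All finish a whole number of cycles simultaneously at t = LCM of the periods.
3339 = 3^2 × 7 × 53
2332 = 2^2 × 11 × 53
1749 = 3 × 11 × 53
2915 = 5 × 11 × 53
LCM(3339, 2332, 1749, 2915) = 2^2 × 3^2 × 5 × 7 × 11 × 53 = 734580.
Orbits for period 2332: 734580 / 2332 = 315.

315 orbits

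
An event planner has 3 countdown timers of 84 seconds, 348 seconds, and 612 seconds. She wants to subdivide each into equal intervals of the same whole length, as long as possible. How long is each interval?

The interval must divide each timer length; the longest such is the gcd.
84 = 2^2 × 3 × 7
348 = 2^2 × 3 × 29
612 = 2^2 × 3^2 × 17
gcd(84, 348, 612) = 2^2 × 3 = 12.

12 seconds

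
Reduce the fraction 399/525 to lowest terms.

399 = 3 × 7 × 19
525 = 3 × 5^2 × 7
gcd(399, 525) = 3 × 7 = 21.
Divide numerator and denominator by 21: 399/525 = 19/25.

19/25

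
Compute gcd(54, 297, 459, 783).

27

54 = 2 × 3^3
297 = 3^3 × 11
459 = 3^3 × 17
783 = 3^3 × 29
gcd(54, 297, 459, 783) = 3^3 = 27.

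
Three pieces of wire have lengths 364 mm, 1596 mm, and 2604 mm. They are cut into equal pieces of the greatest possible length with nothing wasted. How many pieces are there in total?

Piece length = gcd(364, 1596, 2604).
364 = 2^2 × 7 × 13
1596 = 2^2 × 3 × 7 × 19
2604 = 2^2 × 3 × 7 × 31
gcd(364, 1596, 2604) = 2^2 × 7 = 28.
Total pieces = 364/28 + 1596/28 + 2604/28 = 13 + 57 + 93 = 163.

163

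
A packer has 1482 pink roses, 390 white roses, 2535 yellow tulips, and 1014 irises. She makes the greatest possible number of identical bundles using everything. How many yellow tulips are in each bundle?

Number of bundles = gcd(1482, 390, 2535, 1014).
1482 = 2 × 3 × 13 × 19
390 = 2 × 3 × 5 × 13
2535 = 3 × 5 × 13^2
1014 = 2 × 3 × 13^2
gcd(1482, 390, 2535, 1014) = 3 × 13 = 39.
yellow tulips per bundle = 2535 / 39 = 65.

65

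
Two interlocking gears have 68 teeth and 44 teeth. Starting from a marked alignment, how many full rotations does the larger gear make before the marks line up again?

11 rotations

They are all back at their starting positions together after one LCM of the periods.
68 = 2^2 × 17
44 = 2^2 × 11
LCM(68, 44) = 2^2 × 11 × 17 = 748.
Rotations for period 68: 748 / 68 = 11.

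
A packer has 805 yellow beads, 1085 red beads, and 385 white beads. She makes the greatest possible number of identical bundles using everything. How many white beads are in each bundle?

Number of bundles = gcd(805, 1085, 385).
805 = 5 × 7 × 23
1085 = 5 × 7 × 31
385 = 5 × 7 × 11
gcd(805, 1085, 385) = 5 × 7 = 35.
white beads per bundle = 385 / 35 = 11.

11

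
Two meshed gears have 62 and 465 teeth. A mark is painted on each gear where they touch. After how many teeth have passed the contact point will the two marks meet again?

The first simultaneous occurrence is after LCM of the individual periods.
62 = 2 × 31
465 = 3 × 5 × 31
LCM(62, 465) = 2 × 3 × 5 × 31 = 930.

930 teeth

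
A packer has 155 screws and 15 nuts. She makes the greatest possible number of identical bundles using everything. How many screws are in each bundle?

31

Number of bundles = gcd(155, 15).
155 = 5 × 31
15 = 3 × 5
gcd(155, 15) = 5.
screws per bundle = 155 / 5 = 31.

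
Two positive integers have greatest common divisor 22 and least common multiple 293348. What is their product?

For any two positive integers, gcd × lcm = product = 22 × 293348 = 6453656.

6453656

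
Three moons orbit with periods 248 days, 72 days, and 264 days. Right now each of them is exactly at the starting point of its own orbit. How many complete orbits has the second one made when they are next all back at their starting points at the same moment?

The first common completion time is the LCM of the periods.
248 = 2^3 × 31
72 = 2^3 × 3^2
264 = 2^3 × 3 × 11
LCM(248, 72, 264) = 2^3 × 3^2 × 11 × 31 = 24552.
Orbits for period 72: 24552 / 72 = 341.

341 orbits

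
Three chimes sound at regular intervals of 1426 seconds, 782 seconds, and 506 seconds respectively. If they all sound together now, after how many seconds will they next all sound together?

266662 seconds

The first simultaneous occurrence is after LCM of the individual periods.
1426 = 2 × 23 × 31
782 = 2 × 17 × 23
506 = 2 × 11 × 23
LCM(1426, 782, 506) = 2 × 11 × 17 × 23 × 31 = 266662.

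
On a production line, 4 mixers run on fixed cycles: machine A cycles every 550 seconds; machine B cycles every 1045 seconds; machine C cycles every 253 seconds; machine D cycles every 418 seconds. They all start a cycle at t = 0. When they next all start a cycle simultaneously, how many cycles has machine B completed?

230 cycles

All finish a whole number of cycles simultaneously at t = LCM of the periods.
550 = 2 × 5^2 × 11
1045 = 5 × 11 × 19
253 = 11 × 23
418 = 2 × 11 × 19
LCM(550, 1045, 253, 418) = 2 × 5^2 × 11 × 19 × 23 = 240350.
Cycles for period 1045: 240350 / 1045 = 230.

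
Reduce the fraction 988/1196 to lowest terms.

988 = 2^2 × 13 × 19
1196 = 2^2 × 13 × 23
gcd(988, 1196) = 2^2 × 13 = 52.
Divide numerator and denominator by 52: 988/1196 = 19/23.

19/23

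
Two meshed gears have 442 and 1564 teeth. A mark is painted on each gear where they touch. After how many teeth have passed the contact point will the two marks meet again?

20332 teeth

We need the least common multiple of the intervals.
442 = 2 × 13 × 17
1564 = 2^2 × 17 × 23
LCM(442, 1564) = 2^2 × 13 × 17 × 23 = 20332.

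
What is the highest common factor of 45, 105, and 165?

45 = 3^2 × 5
105 = 3 × 5 × 7
165 = 3 × 5 × 11
gcd(45, 105, 165) = 3 × 5 = 15.

15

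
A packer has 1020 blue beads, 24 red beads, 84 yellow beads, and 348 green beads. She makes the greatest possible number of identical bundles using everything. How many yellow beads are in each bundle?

7

Number of bundles = gcd(1020, 24, 84, 348).
1020 = 2^2 × 3 × 5 × 17
24 = 2^3 × 3
84 = 2^2 × 3 × 7
348 = 2^2 × 3 × 29
gcd(1020, 24, 84, 348) = 2^2 × 3 = 12.
yellow beads per bundle = 84 / 12 = 7.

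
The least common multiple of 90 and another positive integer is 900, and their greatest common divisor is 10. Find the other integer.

100

gcd × lcm = product of the two integers, so the other integer is (10 × 900) / 90 = 100.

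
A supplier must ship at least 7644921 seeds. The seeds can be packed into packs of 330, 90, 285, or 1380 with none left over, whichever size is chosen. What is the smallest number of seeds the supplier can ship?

7787340

The number of seeds must be a common multiple of 330, 90, 285, and 1380, so a multiple of their LCM.
330 = 2 × 3 × 5 × 11
90 = 2 × 3^2 × 5
285 = 3 × 5 × 19
1380 = 2^2 × 3 × 5 × 23
LCM(330, 90, 285, 1380) = 2^2 × 3^2 × 5 × 11 × 19 × 23 = 865260.
Smallest multiple of 865260 that is ≥ 7644921: ⌈7644921/865260⌉ × 865260 = 9 × 865260 = 7787340.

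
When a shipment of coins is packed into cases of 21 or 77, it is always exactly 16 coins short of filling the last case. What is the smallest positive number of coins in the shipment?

215

Being 16 short of a full case of size k means N ≡ −16 (mod k), i.e. N + 16 is a multiple of each size.
21 = 3 × 7
77 = 7 × 11
LCM(21, 77) = 3 × 7 × 11 = 231.
Smallest positive N is 231 − 16 = 215.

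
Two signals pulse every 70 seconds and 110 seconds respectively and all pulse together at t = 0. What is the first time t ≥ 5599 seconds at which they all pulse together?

6160 seconds

Joint pulses occur at multiples of LCM(70, 110).
70 = 2 × 5 × 7
110 = 2 × 5 × 11
LCM(70, 110) = 2 × 5 × 7 × 11 = 770.
Smallest multiple of 770 that is ≥ 5599: ⌈5599/770⌉ × 770 = 8 × 770 = 6160.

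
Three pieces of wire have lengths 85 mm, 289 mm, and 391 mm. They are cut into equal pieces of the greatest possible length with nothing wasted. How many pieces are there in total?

45

Piece length = gcd(85, 289, 391).
85 = 5 × 17
289 = 17^2
391 = 17 × 23
gcd(85, 289, 391) = 17.
Total pieces = 85/17 + 289/17 + 391/17 = 5 + 17 + 23 = 45.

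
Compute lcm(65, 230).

2990

65 = 5 × 13
230 = 2 × 5 × 23
LCM(65, 230) = 2 × 5 × 13 × 23 = 2990.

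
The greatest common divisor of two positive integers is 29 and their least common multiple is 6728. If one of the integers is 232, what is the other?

841

For two integers, gcd × lcm = product, so the other is (29 × 6728) / 232 = 195112 / 232 = 841.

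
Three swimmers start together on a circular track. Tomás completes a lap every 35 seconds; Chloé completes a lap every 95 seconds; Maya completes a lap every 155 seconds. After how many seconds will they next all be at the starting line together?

20615 seconds

The first simultaneous occurrence is after LCM of the individual periods.
35 = 5 × 7
95 = 5 × 19
155 = 5 × 31
LCM(35, 95, 155) = 5 × 7 × 19 × 31 = 20615.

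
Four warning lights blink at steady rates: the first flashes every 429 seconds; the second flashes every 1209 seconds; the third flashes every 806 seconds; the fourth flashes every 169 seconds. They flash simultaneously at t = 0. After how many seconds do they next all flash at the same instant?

They coincide at every common multiple of the periods; the first is the LCM.
429 = 3 × 11 × 13
1209 = 3 × 13 × 31
806 = 2 × 13 × 31
169 = 13^2
LCM(429, 1209, 806, 169) = 2 × 3 × 11 × 13^2 × 31 = 345774.

345774 seconds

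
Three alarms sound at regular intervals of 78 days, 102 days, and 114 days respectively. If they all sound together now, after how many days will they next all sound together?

25194 days

The first simultaneous occurrence is after LCM of the individual periods.
78 = 2 × 3 × 13
102 = 2 × 3 × 17
114 = 2 × 3 × 19
LCM(78, 102, 114) = 2 × 3 × 13 × 17 × 19 = 25194.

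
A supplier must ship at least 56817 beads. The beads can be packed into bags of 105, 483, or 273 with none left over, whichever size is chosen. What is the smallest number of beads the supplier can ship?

The number of beads must be a common multiple of 105, 483, and 273, so a multiple of their LCM.
105 = 3 × 5 × 7
483 = 3 × 7 × 23
273 = 3 × 7 × 13
LCM(105, 483, 273) = 3 × 5 × 7 × 13 × 23 = 31395.
Smallest multiple of 31395 that is ≥ 56817: ⌈56817/31395⌉ × 31395 = 2 × 31395 = 62790.

62790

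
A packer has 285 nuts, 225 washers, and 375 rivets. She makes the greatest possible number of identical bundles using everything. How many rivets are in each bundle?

25

Number of bundles = gcd(285, 225, 375).
285 = 3 × 5 × 19
225 = 3^2 × 5^2
375 = 3 × 5^3
gcd(285, 225, 375) = 3 × 5 = 15.
rivets per bundle = 375 / 15 = 25.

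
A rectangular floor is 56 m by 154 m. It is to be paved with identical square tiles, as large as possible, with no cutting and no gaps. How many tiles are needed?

Tile side = gcd(56, 154).
56 = 2^3 × 7
154 = 2 × 7 × 11
gcd(56, 154) = 2 × 7 = 14.
Tiles: (56/14) × (154/14) = 4 × 11 = 44.

44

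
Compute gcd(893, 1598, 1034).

893 = 19 × 47
1598 = 2 × 17 × 47
1034 = 2 × 11 × 47
gcd(893, 1598, 1034) = 47.

47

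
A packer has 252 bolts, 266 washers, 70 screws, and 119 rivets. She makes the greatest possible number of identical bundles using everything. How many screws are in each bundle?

Number of bundles = gcd(252, 266, 70, 119).
252 = 2^2 × 3^2 × 7
266 = 2 × 7 × 19
70 = 2 × 5 × 7
119 = 7 × 17
gcd(252, 266, 70, 119) = 7.
screws per bundle = 70 / 7 = 10.

10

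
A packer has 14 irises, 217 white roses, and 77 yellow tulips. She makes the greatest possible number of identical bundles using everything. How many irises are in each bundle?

Number of bundles = gcd(14, 217, 77).
14 = 2 × 7
217 = 7 × 31
77 = 7 × 11
gcd(14, 217, 77) = 7.
irises per bundle = 14 / 7 = 2.

2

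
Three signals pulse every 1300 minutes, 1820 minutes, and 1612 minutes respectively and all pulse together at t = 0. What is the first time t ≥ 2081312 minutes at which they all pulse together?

2256800 minutes

Joint pulses occur at multiples of LCM(1300, 1820, 1612).
1300 = 2^2 × 5^2 × 13
1820 = 2^2 × 5 × 7 × 13
1612 = 2^2 × 13 × 31
LCM(1300, 1820, 1612) = 2^2 × 5^2 × 7 × 13 × 31 = 282100.
Smallest multiple of 282100 that is ≥ 2081312: ⌈2081312/282100⌉ × 282100 = 8 × 282100 = 2256800.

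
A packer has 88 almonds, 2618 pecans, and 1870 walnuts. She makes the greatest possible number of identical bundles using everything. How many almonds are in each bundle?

4

Number of bundles = gcd(88, 2618, 1870).
88 = 2^3 × 11
2618 = 2 × 7 × 11 × 17
1870 = 2 × 5 × 11 × 17
gcd(88, 2618, 1870) = 2 × 11 = 22.
almonds per bundle = 88 / 22 = 4.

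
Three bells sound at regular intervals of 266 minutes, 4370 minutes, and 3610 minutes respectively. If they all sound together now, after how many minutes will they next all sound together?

581210 minutes

The first simultaneous occurrence is after LCM of the individual periods.
266 = 2 × 7 × 19
4370 = 2 × 5 × 19 × 23
3610 = 2 × 5 × 19^2
LCM(266, 4370, 3610) = 2 × 5 × 7 × 19^2 × 23 = 581210.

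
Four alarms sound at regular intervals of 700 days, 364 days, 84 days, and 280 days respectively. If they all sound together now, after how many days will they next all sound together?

54600 days

The first simultaneous occurrence is after LCM of the individual periods.
700 = 2^2 × 5^2 × 7
364 = 2^2 × 7 × 13
84 = 2^2 × 3 × 7
280 = 2^3 × 5 × 7
LCM(700, 364, 84, 280) = 2^3 × 3 × 5^2 × 7 × 13 = 54600.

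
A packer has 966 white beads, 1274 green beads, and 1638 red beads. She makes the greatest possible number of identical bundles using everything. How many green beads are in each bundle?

91

Number of bundles = gcd(966, 1274, 1638).
966 = 2 × 3 × 7 × 23
1274 = 2 × 7^2 × 13
1638 = 2 × 3^2 × 7 × 13
gcd(966, 1274, 1638) = 2 × 7 = 14.
green beads per bundle = 1274 / 14 = 91.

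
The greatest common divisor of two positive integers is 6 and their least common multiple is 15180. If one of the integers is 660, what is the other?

138

For two integers, gcd × lcm = product, so the other is (6 × 15180) / 660 = 91080 / 660 = 138.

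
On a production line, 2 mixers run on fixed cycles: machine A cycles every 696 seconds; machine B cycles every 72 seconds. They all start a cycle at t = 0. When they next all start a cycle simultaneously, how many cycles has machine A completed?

3 cycles

They are all back at their starting positions together after one LCM of the periods.
696 = 2^3 × 3 × 29
72 = 2^3 × 3^2
LCM(696, 72) = 2^3 × 3^2 × 29 = 2088.
Cycles for period 696: 2088 / 696 = 3.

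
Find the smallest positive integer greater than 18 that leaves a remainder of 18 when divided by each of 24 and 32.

114

N − 18 must be a common multiple of 24 and 32.
24 = 2^3 × 3
32 = 2^5
LCM(24, 32) = 2^5 × 3 = 96.
Smallest N > 18 is LCM + 18 = 96 + 18 = 114.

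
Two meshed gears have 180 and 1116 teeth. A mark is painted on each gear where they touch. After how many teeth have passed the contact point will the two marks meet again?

5580 teeth

We need the least common multiple of the intervals.
180 = 2^2 × 3^2 × 5
1116 = 2^2 × 3^2 × 31
LCM(180, 1116) = 2^2 × 3^2 × 5 × 31 = 5580.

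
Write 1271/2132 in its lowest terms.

1271 = 31 × 41
2132 = 2^2 × 13 × 41
gcd(1271, 2132) = 41.
Divide numerator and denominator by 41: 1271/2132 = 31/52.

31/52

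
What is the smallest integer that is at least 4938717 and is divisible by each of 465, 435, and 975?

5259150

The integer must be a common multiple of 465, 435, and 975, so a multiple of their LCM.
465 = 3 × 5 × 31
435 = 3 × 5 × 29
975 = 3 × 5^2 × 13
LCM(465, 435, 975) = 3 × 5^2 × 13 × 29 × 31 = 876525.
Smallest multiple of 876525 that is ≥ 4938717: ⌈4938717/876525⌉ × 876525 = 6 × 876525 = 5259150.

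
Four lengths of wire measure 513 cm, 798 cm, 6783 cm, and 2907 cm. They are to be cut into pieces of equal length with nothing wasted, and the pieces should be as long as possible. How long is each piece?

The greatest length dividing all of 513, 798, 6783, and 2907 is their gcd.
513 = 3^3 × 19
798 = 2 × 3 × 7 × 19
6783 = 3 × 7 × 17 × 19
2907 = 3^2 × 17 × 19
gcd(513, 798, 6783, 2907) = 3 × 19 = 57.

57 cm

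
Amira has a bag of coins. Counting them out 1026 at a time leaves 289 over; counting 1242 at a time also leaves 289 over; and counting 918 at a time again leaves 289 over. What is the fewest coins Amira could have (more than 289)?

401455

N − 289 must be a common multiple of 1026, 1242, and 918.
1026 = 2 × 3^3 × 19
1242 = 2 × 3^3 × 23
918 = 2 × 3^3 × 17
LCM(1026, 1242, 918) = 2 × 3^3 × 17 × 19 × 23 = 401166.
Smallest N > 289 is LCM + 289 = 401166 + 289 = 401455.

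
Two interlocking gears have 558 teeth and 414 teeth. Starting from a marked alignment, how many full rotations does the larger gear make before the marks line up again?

23 rotations

All finish a whole number of cycles simultaneously at t = LCM of the periods.
558 = 2 × 3^2 × 31
414 = 2 × 3^2 × 23
LCM(558, 414) = 2 × 3^2 × 23 × 31 = 12834.
Rotations for period 558: 12834 / 558 = 23.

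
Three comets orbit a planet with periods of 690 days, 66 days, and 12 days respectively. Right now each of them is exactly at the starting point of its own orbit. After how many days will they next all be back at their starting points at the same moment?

We need the least common multiple of the intervals.
690 = 2 × 3 × 5 × 23
66 = 2 × 3 × 11
12 = 2^2 × 3
LCM(690, 66, 12) = 2^2 × 3 × 5 × 11 × 23 = 15180.

15180 days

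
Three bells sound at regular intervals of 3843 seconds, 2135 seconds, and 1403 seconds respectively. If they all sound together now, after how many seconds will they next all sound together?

441945 seconds

We need the least common multiple of the intervals.
3843 = 3^2 × 7 × 61
2135 = 5 × 7 × 61
1403 = 23 × 61
LCM(3843, 2135, 1403) = 3^2 × 5 × 7 × 23 × 61 = 441945.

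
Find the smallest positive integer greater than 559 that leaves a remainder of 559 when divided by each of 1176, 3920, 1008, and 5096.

N − 559 must be a common multiple of 1176, 3920, 1008, and 5096.
1176 = 2^3 × 3 × 7^2
3920 = 2^4 × 5 × 7^2
1008 = 2^4 × 3^2 × 7
5096 = 2^3 × 7^2 × 13
LCM(1176, 3920, 1008, 5096) = 2^4 × 3^2 × 5 × 7^2 × 13 = 458640.
Smallest N > 559 is LCM + 559 = 458640 + 559 = 459199.

459199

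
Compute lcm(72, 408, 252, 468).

111384

72 = 2^3 × 3^2
408 = 2^3 × 3 × 17
252 = 2^2 × 3^2 × 7
468 = 2^2 × 3^2 × 13
LCM(72, 408, 252, 468) = 2^3 × 3^2 × 7 × 13 × 17 = 111384.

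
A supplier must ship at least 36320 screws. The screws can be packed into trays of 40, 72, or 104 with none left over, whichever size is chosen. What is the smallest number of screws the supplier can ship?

37440

The number of screws must be a common multiple of 40, 72, and 104, so a multiple of their LCM.
40 = 2^3 × 5
72 = 2^3 × 3^2
104 = 2^3 × 13
LCM(40, 72, 104) = 2^3 × 3^2 × 5 × 13 = 4680.
Smallest multiple of 4680 that is ≥ 36320: ⌈36320/4680⌉ × 4680 = 8 × 4680 = 37440.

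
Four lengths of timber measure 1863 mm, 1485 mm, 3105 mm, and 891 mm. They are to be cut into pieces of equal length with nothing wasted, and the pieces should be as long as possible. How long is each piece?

27 mm

The greatest length dividing all of 1863, 1485, 3105, and 891 is their gcd.
1863 = 3^4 × 23
1485 = 3^3 × 5 × 11
3105 = 3^3 × 5 × 23
891 = 3^4 × 11
gcd(1863, 1485, 3105, 891) = 3^3 = 27.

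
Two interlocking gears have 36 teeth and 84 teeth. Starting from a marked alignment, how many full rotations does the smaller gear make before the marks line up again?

All finish a whole number of cycles simultaneously at t = LCM of the periods.
36 = 2^2 × 3^2
84 = 2^2 × 3 × 7
LCM(36, 84) = 2^2 × 3^2 × 7 = 252.
Rotations for period 36: 252 / 36 = 7.

7 rotations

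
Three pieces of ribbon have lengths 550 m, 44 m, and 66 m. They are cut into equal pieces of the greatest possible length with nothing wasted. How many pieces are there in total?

Piece length = gcd(550, 44, 66).
550 = 2 × 5^2 × 11
44 = 2^2 × 11
66 = 2 × 3 × 11
gcd(550, 44, 66) = 2 × 11 = 22.
Total pieces = 550/22 + 44/22 + 66/22 = 25 + 2 + 3 = 30.

30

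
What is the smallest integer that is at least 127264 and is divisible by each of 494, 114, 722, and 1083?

140790

The integer must be a common multiple of 494, 114, 722, and 1083, so a multiple of their LCM.
494 = 2 × 13 × 19
114 = 2 × 3 × 19
722 = 2 × 19^2
1083 = 3 × 19^2
LCM(494, 114, 722, 1083) = 2 × 3 × 13 × 19^2 = 28158.
Smallest multiple of 28158 that is ≥ 127264: ⌈127264/28158⌉ × 28158 = 5 × 28158 = 140790.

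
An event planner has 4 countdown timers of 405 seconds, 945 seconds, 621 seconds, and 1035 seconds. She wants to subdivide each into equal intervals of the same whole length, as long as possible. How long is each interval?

The interval must divide each timer length; the longest such is the gcd.
405 = 3^4 × 5
945 = 3^3 × 5 × 7
621 = 3^3 × 23
1035 = 3^2 × 5 × 23
gcd(405, 945, 621, 1035) = 3^2 = 9.

9 seconds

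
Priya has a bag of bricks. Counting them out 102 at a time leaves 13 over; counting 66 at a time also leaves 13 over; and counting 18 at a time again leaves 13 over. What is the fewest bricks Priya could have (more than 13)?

N − 13 must be a common multiple of 102, 66, and 18.
102 = 2 × 3 × 17
66 = 2 × 3 × 11
18 = 2 × 3^2
LCM(102, 66, 18) = 2 × 3^2 × 11 × 17 = 3366.
Smallest N > 13 is LCM + 13 = 3366 + 13 = 3379.

3379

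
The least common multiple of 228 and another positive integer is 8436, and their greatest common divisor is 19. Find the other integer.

703

gcd × lcm = product of the two integers, so the other integer is (19 × 8436) / 228 = 703.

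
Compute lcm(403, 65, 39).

403 = 13 × 31
65 = 5 × 13
39 = 3 × 13
LCM(403, 65, 39) = 3 × 5 × 13 × 31 = 6045.

6045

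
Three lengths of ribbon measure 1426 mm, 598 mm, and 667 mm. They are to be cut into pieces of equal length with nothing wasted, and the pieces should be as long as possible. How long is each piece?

23 mm

Each piece length must divide every original length, so the longest possible is gcd(1426, 598, 667).
1426 = 2 × 23 × 31
598 = 2 × 13 × 23
667 = 23 × 29
gcd(1426, 598, 667) = 23.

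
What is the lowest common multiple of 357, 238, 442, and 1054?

357 = 3 × 7 × 17
238 = 2 × 7 × 17
442 = 2 × 13 × 17
1054 = 2 × 17 × 31
LCM(357, 238, 442, 1054) = 2 × 3 × 7 × 13 × 17 × 31 = 287742.

287742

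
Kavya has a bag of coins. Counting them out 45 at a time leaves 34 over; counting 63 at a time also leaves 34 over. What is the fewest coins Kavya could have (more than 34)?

N − 34 must be a common multiple of 45 and 63.
45 = 3^2 × 5
63 = 3^2 × 7
LCM(45, 63) = 3^2 × 5 × 7 = 315.
Smallest N > 34 is LCM + 34 = 315 + 34 = 349.

349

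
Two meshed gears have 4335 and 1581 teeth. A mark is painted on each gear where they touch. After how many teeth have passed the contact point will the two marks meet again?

134385 teeth

The first simultaneous occurrence is after LCM of the individual periods.
4335 = 3 × 5 × 17^2
1581 = 3 × 17 × 31
LCM(4335, 1581) = 3 × 5 × 17^2 × 31 = 134385.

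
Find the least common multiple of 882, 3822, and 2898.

882 = 2 × 3^2 × 7^2
3822 = 2 × 3 × 7^2 × 13
2898 = 2 × 3^2 × 7 × 23
LCM(882, 3822, 2898) = 2 × 3^2 × 7^2 × 13 × 23 = 263718.

263718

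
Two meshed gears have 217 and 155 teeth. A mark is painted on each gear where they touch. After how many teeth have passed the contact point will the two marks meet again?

1085 teeth

They coincide at every common multiple of the periods; the first is the LCM.
217 = 7 × 31
155 = 5 × 31
LCM(217, 155) = 5 × 7 × 31 = 1085.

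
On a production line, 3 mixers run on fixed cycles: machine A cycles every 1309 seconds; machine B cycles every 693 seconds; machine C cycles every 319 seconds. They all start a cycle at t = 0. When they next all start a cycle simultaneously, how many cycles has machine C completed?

They are all back at their starting positions together after one LCM of the periods.
1309 = 7 × 11 × 17
693 = 3^2 × 7 × 11
319 = 11 × 29
LCM(1309, 693, 319) = 3^2 × 7 × 11 × 17 × 29 = 341649.
Cycles for period 319: 341649 / 319 = 1071.

1071 cycles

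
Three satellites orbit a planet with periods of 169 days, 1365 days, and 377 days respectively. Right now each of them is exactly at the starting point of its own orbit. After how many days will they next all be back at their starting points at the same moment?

They coincide at every common multiple of the periods; the first is the LCM.
169 = 13^2
1365 = 3 × 5 × 7 × 13
377 = 13 × 29
LCM(169, 1365, 377) = 3 × 5 × 7 × 13^2 × 29 = 514605.

514605 days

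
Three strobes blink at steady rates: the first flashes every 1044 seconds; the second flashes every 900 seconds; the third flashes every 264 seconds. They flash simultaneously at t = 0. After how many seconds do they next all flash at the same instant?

They coincide at every common multiple of the periods; the first is the LCM.
1044 = 2^2 × 3^2 × 29
900 = 2^2 × 3^2 × 5^2
264 = 2^3 × 3 × 11
LCM(1044, 900, 264) = 2^3 × 3^2 × 5^2 × 11 × 29 = 574200.

574200 seconds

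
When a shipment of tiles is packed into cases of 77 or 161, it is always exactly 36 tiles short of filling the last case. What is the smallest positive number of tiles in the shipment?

Being 36 short of a full case of size k means N ≡ −36 (mod k), i.e. N + 36 is a multiple of each size.
77 = 7 × 11
161 = 7 × 23
LCM(77, 161) = 7 × 11 × 23 = 1771.
Smallest positive N is 1771 − 36 = 1735.

1735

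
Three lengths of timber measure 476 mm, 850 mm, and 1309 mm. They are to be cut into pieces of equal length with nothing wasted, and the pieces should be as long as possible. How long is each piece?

17 mm

Each piece length must divide every original length, so the longest possible is gcd(476, 850, 1309).
476 = 2^2 × 7 × 17
850 = 2 × 5^2 × 17
1309 = 7 × 11 × 17
gcd(476, 850, 1309) = 17.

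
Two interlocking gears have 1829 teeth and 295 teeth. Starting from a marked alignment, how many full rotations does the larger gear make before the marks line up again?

All finish a whole number of cycles simultaneously at t = LCM of the periods.
1829 = 31 × 59
295 = 5 × 59
LCM(1829, 295) = 5 × 31 × 59 = 9145.
Rotations for period 1829: 9145 / 1829 = 5.

5 rotations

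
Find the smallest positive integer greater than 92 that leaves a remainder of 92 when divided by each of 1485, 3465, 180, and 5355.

N − 92 must be a common multiple of 1485, 3465, 180, and 5355.
1485 = 3^3 × 5 × 11
3465 = 3^2 × 5 × 7 × 11
180 = 2^2 × 3^2 × 5
5355 = 3^2 × 5 × 7 × 17
LCM(1485, 3465, 180, 5355) = 2^2 × 3^3 × 5 × 7 × 11 × 17 = 706860.
Smallest N > 92 is LCM + 92 = 706860 + 92 = 706952.

706952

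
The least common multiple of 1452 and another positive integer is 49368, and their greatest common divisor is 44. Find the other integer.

gcd × lcm = product of the two integers, so the other integer is (44 × 49368) / 1452 = 1496.

1496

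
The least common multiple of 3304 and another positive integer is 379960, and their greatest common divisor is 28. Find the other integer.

3220

gcd × lcm = product of the two integers, so the other integer is (28 × 379960) / 3304 = 3220.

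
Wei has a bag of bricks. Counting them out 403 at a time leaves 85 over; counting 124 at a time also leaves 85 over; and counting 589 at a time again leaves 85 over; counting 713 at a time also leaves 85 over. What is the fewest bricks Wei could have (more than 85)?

N − 85 must be a common multiple of 403, 124, 589, and 713.
403 = 13 × 31
124 = 2^2 × 31
589 = 19 × 31
713 = 23 × 31
LCM(403, 124, 589, 713) = 2^2 × 13 × 19 × 23 × 31 = 704444.
Smallest N > 85 is LCM + 85 = 704444 + 85 = 704529.

704529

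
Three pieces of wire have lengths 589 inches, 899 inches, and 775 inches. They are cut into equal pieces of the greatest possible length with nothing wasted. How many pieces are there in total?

Piece length = gcd(589, 899, 775).
589 = 19 × 31
899 = 29 × 31
775 = 5^2 × 31
gcd(589, 899, 775) = 31.
Total pieces = 589/31 + 899/31 + 775/31 = 19 + 29 + 25 = 73.

73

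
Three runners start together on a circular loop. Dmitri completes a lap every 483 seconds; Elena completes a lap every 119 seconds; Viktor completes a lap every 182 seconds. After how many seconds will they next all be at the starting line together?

They coincide at every common multiple of the periods; the first is the LCM.
483 = 3 × 7 × 23
119 = 7 × 17
182 = 2 × 7 × 13
LCM(483, 119, 182) = 2 × 3 × 7 × 13 × 17 × 23 = 213486.

213486 seconds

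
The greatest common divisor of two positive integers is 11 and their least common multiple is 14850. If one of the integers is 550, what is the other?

297

For two integers, gcd × lcm = product, so the other is (11 × 14850) / 550 = 163350 / 550 = 297.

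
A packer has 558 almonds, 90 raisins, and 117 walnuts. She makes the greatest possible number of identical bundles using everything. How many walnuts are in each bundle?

Number of bundles = gcd(558, 90, 117).
558 = 2 × 3^2 × 31
90 = 2 × 3^2 × 5
117 = 3^2 × 13
gcd(558, 90, 117) = 3^2 = 9.
walnuts per bundle = 117 / 9 = 13.

13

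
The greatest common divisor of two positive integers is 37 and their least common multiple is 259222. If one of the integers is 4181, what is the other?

For two integers, gcd × lcm = product, so the other is (37 × 259222) / 4181 = 9591214 / 4181 = 2294.

2294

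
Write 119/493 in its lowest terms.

7/29

119 = 7 × 17
493 = 17 × 29
gcd(119, 493) = 17.
Divide numerator and denominator by 17: 119/493 = 7/29.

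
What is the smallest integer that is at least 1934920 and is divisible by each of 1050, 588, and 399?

The integer must be a common multiple of 1050, 588, and 399, so a multiple of their LCM.
1050 = 2 × 3 × 5^2 × 7
588 = 2^2 × 3 × 7^2
399 = 3 × 7 × 19
LCM(1050, 588, 399) = 2^2 × 3 × 5^2 × 7^2 × 19 = 279300.
Smallest multiple of 279300 that is ≥ 1934920: ⌈1934920/279300⌉ × 279300 = 7 × 279300 = 1955100.

1955100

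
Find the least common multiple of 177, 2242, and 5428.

309396

177 = 3 × 59
2242 = 2 × 19 × 59
5428 = 2^2 × 23 × 59
LCM(177, 2242, 5428) = 2^2 × 3 × 19 × 23 × 59 = 309396.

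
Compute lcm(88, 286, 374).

88 = 2^3 × 11
286 = 2 × 11 × 13
374 = 2 × 11 × 17
LCM(88, 286, 374) = 2^3 × 11 × 13 × 17 = 19448.

19448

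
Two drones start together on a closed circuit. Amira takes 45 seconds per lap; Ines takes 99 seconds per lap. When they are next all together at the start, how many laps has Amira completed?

11 laps

They are all back at their starting positions together after one LCM of the periods.
45 = 3^2 × 5
99 = 3^2 × 11
LCM(45, 99) = 3^2 × 5 × 11 = 495.
Laps for period 45: 495 / 45 = 11.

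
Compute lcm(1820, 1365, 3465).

180180

1820 = 2^2 × 5 × 7 × 13
1365 = 3 × 5 × 7 × 13
3465 = 3^2 × 5 × 7 × 11
LCM(1820, 1365, 3465) = 2^2 × 3^2 × 5 × 7 × 11 × 13 = 180180.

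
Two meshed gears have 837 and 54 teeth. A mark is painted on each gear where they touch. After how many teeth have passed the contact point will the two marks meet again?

We need the least common multiple of the intervals.
837 = 3^3 × 31
54 = 2 × 3^3
LCM(837, 54) = 2 × 3^3 × 31 = 1674.

1674 teeth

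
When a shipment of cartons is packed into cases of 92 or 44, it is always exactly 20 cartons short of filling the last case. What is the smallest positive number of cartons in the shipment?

Being 20 short of a full case of size k means N ≡ −20 (mod k), i.e. N + 20 is a multiple of each size.
92 = 2^2 × 23
44 = 2^2 × 11
LCM(92, 44) = 2^2 × 11 × 23 = 1012.
Smallest positive N is 1012 − 20 = 992.

992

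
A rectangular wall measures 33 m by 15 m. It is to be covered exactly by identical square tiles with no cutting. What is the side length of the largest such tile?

The tile side must divide both 33 and 15, so the largest is their gcd.
33 = 3 × 11
15 = 3 × 5
gcd(33, 15) = 3.

3 m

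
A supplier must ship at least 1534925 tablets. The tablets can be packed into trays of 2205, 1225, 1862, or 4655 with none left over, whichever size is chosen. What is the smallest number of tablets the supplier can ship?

1675800

The number of tablets must be a common multiple of 2205, 1225, 1862, and 4655, so a multiple of their LCM.
2205 = 3^2 × 5 × 7^2
1225 = 5^2 × 7^2
1862 = 2 × 7^2 × 19
4655 = 5 × 7^2 × 19
LCM(2205, 1225, 1862, 4655) = 2 × 3^2 × 5^2 × 7^2 × 19 = 418950.
Smallest multiple of 418950 that is ≥ 1534925: ⌈1534925/418950⌉ × 418950 = 4 × 418950 = 1675800.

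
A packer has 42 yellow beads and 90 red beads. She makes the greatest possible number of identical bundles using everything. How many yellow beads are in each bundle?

7

Number of bundles = gcd(42, 90).
42 = 2 × 3 × 7
90 = 2 × 3^2 × 5
gcd(42, 90) = 2 × 3 = 6.
yellow beads per bundle = 42 / 6 = 7.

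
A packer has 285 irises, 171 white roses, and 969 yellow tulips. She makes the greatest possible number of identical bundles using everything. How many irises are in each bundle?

5

Number of bundles = gcd(285, 171, 969).
285 = 3 × 5 × 19
171 = 3^2 × 19
969 = 3 × 17 × 19
gcd(285, 171, 969) = 3 × 19 = 57.
irises per bundle = 285 / 57 = 5.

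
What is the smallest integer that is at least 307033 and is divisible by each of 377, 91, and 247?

350987

The integer must be a common multiple of 377, 91, and 247, so a multiple of their LCM.
377 = 13 × 29
91 = 7 × 13
247 = 13 × 19
LCM(377, 91, 247) = 7 × 13 × 19 × 29 = 50141.
Smallest multiple of 50141 that is ≥ 307033: ⌈307033/50141⌉ × 50141 = 7 × 50141 = 350987.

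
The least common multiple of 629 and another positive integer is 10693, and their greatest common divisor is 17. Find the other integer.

gcd × lcm = product of the two integers, so the other integer is (17 × 10693) / 629 = 289.

289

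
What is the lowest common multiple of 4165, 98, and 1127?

4165 = 5 × 7^2 × 17
98 = 2 × 7^2
1127 = 7^2 × 23
LCM(4165, 98, 1127) = 2 × 5 × 7^2 × 17 × 23 = 191590.

191590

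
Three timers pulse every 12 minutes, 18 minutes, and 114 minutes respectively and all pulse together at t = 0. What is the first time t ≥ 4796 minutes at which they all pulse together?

Joint pulses occur at multiples of LCM(12, 18, 114).
12 = 2^2 × 3
18 = 2 × 3^2
114 = 2 × 3 × 19
LCM(12, 18, 114) = 2^2 × 3^2 × 19 = 684.
Smallest multiple of 684 that is ≥ 4796: ⌈4796/684⌉ × 684 = 8 × 684 = 5472.

5472 minutes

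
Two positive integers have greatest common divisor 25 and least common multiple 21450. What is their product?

For any two positive integers, gcd × lcm = product = 25 × 21450 = 536250.

536250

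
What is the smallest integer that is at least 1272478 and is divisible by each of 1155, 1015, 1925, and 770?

The integer must be a common multiple of 1155, 1015, 1925, and 770, so a multiple of their LCM.
1155 = 3 × 5 × 7 × 11
1015 = 5 × 7 × 29
1925 = 5^2 × 7 × 11
770 = 2 × 5 × 7 × 11
LCM(1155, 1015, 1925, 770) = 2 × 3 × 5^2 × 7 × 11 × 29 = 334950.
Smallest multiple of 334950 that is ≥ 1272478: ⌈1272478/334950⌉ × 334950 = 4 × 334950 = 1339800.

1339800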